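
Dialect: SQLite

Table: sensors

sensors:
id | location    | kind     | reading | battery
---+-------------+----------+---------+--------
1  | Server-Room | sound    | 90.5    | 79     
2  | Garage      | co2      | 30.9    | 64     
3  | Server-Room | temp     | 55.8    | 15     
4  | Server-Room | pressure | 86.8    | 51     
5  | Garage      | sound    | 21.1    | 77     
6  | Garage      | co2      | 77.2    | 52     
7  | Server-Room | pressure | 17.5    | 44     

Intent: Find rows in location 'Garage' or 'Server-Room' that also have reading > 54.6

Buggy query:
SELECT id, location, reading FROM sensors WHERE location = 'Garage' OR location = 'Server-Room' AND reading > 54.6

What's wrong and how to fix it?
Bug: AND binds tighter than OR, so this parses as location = 'Garage' OR (location = 'Server-Room' AND reading > 54.6)

Fix: Group the OR with parentheses (or use IN), then AND the threshold

Corrected query:
SELECT id, location, reading FROM sensors WHERE (location = 'Garage' OR location = 'Server-Room') AND reading > 54.6

Result:
id | location    | reading
---+-------------+--------
1  | Server-Room | 90.5   
3  | Server-Room | 55.8   
4  | Server-Room | 86.8   
6  | Garage      | 77.2   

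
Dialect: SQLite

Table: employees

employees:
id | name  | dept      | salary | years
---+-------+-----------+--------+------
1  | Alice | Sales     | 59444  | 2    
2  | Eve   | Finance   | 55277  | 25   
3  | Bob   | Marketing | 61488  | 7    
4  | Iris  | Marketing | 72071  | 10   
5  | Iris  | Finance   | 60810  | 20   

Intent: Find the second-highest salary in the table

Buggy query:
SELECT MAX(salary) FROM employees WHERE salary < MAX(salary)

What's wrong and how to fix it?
Bug: MAX(salary) on the right of the comparison is an aggregate-in-WHERE error

Fix: Put the inner MAX in a scalar subquery

Corrected query:
SELECT MAX(salary) FROM employees WHERE salary < (SELECT MAX(salary) FROM employees)

Result:
MAX(salary)
-----------
61488      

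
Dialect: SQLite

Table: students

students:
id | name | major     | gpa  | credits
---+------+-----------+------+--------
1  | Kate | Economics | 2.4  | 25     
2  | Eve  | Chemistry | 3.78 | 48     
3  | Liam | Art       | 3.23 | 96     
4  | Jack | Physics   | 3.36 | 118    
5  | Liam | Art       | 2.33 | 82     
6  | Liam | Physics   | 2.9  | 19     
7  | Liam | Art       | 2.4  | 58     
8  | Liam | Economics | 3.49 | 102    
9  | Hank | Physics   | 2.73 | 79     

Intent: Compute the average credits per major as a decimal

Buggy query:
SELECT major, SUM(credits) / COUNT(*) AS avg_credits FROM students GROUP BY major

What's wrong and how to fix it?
Bug: Both operands are integers, so '/' performs integer division and truncates

Fix: Multiply by 1.0 (or CAST to REAL) to force floating-point division

Corrected query:
SELECT major, SUM(credits) * 1.0 / COUNT(*) AS avg_credits FROM students GROUP BY major

Result:
major     | avg_credits
----------+------------
Art       | 78.666667  
Chemistry | 48         
Economics | 63.5       
Physics   | 72         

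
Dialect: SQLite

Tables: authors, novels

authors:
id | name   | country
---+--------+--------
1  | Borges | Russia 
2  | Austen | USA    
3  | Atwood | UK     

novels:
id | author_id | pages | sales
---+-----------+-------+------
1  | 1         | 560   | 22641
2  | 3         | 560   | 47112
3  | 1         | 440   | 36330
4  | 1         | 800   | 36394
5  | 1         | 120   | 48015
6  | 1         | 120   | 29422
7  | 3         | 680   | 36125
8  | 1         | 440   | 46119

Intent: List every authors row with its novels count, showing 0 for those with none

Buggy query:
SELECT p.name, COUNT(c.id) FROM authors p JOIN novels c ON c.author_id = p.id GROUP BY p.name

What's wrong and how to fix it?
Bug: INNER JOIN drops authors rows that have no matching novels rows

Fix: Use LEFT JOIN so parents without children still appear (COUNT(c.id) gives 0)

Corrected query:
SELECT p.name, COUNT(c.id) FROM authors p LEFT JOIN novels c ON c.author_id = p.id GROUP BY p.name

Result:
name   | COUNT(c.id)
-------+------------
Atwood | 2          
Austen | 0          
Borges | 6          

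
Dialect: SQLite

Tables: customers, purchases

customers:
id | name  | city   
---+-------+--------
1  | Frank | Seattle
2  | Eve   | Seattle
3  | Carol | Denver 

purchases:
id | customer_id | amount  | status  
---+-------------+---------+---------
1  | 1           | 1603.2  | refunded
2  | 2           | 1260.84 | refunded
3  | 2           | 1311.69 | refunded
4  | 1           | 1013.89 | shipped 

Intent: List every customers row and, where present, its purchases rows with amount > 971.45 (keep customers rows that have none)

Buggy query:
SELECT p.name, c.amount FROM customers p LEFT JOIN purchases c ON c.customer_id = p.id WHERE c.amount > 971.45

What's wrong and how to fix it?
Bug: A WHERE condition on the right-hand table after LEFT JOIN drops unmatched parents

Fix: Move the right-table condition into the ON clause so unmatched parents are kept

Corrected query:
SELECT p.name, c.amount FROM customers p LEFT JOIN purchases c ON c.customer_id = p.id AND c.amount > 971.45

Result:
name  | amount 
------+--------
Frank | 1013.89
Frank | 1603.2 
Eve   | 1260.84
Eve   | 1311.69
Carol | NULL   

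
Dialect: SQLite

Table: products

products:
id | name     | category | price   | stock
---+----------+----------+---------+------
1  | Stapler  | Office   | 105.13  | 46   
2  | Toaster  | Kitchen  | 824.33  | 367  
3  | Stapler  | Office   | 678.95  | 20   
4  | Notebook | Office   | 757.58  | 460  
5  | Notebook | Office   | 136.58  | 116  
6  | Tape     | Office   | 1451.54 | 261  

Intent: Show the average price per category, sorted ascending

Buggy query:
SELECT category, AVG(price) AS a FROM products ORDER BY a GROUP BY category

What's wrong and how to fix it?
Bug: GROUP BY must precede ORDER BY

Fix: Move ORDER BY to the end, after GROUP BY

Corrected query:
SELECT category, AVG(price) AS a FROM products GROUP BY category ORDER BY a

Result:
category | a      
---------+--------
Office   | 625.956
Kitchen  | 824.33 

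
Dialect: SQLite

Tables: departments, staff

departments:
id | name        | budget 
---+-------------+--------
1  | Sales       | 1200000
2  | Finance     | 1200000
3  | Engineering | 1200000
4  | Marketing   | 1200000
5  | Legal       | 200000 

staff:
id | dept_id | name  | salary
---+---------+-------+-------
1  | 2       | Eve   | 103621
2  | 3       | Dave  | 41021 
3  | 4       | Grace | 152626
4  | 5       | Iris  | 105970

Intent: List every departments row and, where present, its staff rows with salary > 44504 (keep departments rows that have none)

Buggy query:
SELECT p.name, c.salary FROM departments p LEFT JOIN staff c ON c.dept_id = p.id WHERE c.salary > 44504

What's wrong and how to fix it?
Bug: Filtering c.salary in WHERE discards the NULL rows produced by LEFT JOIN, turning it into an inner join

Fix: Put 'c.salary > 44504' in the JOIN's ON clause instead of WHERE

Corrected query:
SELECT p.name, c.salary FROM departments p LEFT JOIN staff c ON c.dept_id = p.id AND c.salary > 44504

Result:
name        | salary
------------+-------
Sales       | NULL  
Finance     | 103621
Engineering | NULL  
Marketing   | 152626
Legal       | 105970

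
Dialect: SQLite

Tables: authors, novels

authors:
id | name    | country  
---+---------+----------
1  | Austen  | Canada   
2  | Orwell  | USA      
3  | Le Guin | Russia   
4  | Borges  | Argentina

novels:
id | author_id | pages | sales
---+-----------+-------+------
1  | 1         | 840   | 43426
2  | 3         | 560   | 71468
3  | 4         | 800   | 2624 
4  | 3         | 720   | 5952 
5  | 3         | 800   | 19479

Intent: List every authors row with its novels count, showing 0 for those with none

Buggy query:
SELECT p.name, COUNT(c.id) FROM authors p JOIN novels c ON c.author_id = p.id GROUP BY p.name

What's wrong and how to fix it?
Bug: INNER JOIN drops authors rows that have no matching novels rows

Fix: Switch to LEFT JOIN to retain unmatched parent rows

Corrected query:
SELECT p.name, COUNT(c.id) FROM authors p LEFT JOIN novels c ON c.author_id = p.id GROUP BY p.name

Result:
name    | COUNT(c.id)
--------+------------
Austen  | 1          
Borges  | 1          
Le Guin | 3          
Orwell  | 0          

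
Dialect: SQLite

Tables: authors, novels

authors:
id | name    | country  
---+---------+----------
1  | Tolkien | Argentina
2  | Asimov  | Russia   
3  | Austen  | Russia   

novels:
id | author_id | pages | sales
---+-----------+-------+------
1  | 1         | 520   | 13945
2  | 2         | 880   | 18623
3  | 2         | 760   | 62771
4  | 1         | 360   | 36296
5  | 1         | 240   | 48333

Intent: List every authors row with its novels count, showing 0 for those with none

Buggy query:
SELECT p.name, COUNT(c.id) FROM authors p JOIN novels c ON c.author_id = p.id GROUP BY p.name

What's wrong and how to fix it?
Bug: An inner join excludes parents with zero children

Fix: Use LEFT JOIN so parents without children still appear (COUNT(c.id) gives 0)

Corrected query:
SELECT p.name, COUNT(c.id) FROM authors p LEFT JOIN novels c ON c.author_id = p.id GROUP BY p.name

Result:
name    | COUNT(c.id)
--------+------------
Asimov  | 2          
Austen  | 0          
Tolkien | 3          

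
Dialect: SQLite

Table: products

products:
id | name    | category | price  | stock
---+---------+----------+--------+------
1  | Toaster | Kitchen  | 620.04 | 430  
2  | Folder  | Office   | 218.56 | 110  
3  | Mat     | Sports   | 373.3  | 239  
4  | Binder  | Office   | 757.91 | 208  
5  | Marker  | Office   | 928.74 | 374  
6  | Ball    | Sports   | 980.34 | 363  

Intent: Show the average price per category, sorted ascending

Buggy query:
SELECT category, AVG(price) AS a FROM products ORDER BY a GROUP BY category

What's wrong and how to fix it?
Bug: ORDER BY appears before GROUP BY; SQL clause order requires GROUP BY first

Fix: Reorder: SELECT … FROM … GROUP BY … ORDER BY …

Corrected query:
SELECT category, AVG(price) AS a FROM products GROUP BY category ORDER BY a

Result:
category | a     
---------+-------
Kitchen  | 620.04
Office   | 635.07
Sports   | 676.82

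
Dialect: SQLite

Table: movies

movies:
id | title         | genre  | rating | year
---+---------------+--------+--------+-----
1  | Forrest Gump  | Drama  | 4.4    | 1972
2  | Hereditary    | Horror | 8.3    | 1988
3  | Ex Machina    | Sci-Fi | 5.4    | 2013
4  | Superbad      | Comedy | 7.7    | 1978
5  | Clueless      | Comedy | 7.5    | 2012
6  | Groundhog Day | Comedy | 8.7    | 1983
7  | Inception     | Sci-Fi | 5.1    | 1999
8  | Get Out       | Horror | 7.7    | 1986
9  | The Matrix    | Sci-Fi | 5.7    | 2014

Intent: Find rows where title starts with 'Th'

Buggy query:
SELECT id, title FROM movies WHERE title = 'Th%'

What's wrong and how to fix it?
Bug: '=' compares the literal string including the % character; pattern matching needs LIKE

Fix: Replace '=' with LIKE so 'Th%' is treated as a pattern

Corrected query:
SELECT id, title FROM movies WHERE title LIKE 'Th%'

Result:
id | title     
---+-----------
9  | The Matrix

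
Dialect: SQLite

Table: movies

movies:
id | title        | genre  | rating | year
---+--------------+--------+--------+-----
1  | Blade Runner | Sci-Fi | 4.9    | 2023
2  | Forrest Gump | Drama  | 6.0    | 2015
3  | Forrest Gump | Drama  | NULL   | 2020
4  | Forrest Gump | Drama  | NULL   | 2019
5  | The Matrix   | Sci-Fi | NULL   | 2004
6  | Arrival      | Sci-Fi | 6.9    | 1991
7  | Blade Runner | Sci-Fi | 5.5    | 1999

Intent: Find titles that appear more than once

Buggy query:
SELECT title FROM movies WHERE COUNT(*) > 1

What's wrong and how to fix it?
Bug: WHERE can't reference COUNT(*); aggregates are computed after WHERE

Fix: Group first, then use HAVING for the count condition

Corrected query:
SELECT title FROM movies GROUP BY title HAVING COUNT(*) > 1

Result:
title       
------------
Blade Runner
Forrest Gump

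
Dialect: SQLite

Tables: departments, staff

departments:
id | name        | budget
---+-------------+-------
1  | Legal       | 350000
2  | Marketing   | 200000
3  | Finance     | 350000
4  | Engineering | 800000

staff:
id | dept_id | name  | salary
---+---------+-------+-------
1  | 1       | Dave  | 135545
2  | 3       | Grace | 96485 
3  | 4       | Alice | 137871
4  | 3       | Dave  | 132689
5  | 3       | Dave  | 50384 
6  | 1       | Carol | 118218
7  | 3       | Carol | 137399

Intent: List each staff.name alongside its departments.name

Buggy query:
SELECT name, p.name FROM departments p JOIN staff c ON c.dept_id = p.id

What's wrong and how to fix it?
Bug: 'name' exists in both joined tables, so the database can't tell which one is meant

Fix: Prefix ambiguous columns with the table alias

Corrected query:
SELECT c.name, p.name FROM departments p JOIN staff c ON c.dept_id = p.id

Result:
name  | name       
------+------------
Dave  | Legal      
Grace | Finance    
Alice | Engineering
Dave  | Finance    
Dave  | Finance    
Carol | Legal      
Carol | Finance    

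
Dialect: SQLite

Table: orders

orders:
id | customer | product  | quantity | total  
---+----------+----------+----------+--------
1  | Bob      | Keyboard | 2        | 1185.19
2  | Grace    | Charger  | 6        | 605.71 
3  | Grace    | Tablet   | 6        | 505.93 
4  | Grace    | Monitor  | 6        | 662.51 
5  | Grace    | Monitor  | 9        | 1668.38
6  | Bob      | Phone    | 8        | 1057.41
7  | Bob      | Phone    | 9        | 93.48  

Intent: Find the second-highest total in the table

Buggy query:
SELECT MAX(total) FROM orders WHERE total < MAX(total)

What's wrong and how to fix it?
Bug: MAX(total) on the right of the comparison is an aggregate-in-WHERE error

Fix: Put the inner MAX in a scalar subquery

Corrected query:
SELECT MAX(total) FROM orders WHERE total < (SELECT MAX(total) FROM orders)

Result:
MAX(total)
----------
1185.19   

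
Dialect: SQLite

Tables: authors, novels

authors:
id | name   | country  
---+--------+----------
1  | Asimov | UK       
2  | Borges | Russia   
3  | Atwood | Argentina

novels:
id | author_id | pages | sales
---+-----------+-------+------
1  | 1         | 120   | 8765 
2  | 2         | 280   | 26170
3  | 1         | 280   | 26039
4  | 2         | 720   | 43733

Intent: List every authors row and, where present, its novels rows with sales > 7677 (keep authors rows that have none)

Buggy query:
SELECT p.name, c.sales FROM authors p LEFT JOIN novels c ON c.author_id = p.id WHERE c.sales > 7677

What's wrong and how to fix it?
Bug: Filtering c.sales in WHERE discards the NULL rows produced by LEFT JOIN, turning it into an inner join

Fix: Put 'c.sales > 7677' in the JOIN's ON clause instead of WHERE

Corrected query:
SELECT p.name, c.sales FROM authors p LEFT JOIN novels c ON c.author_id = p.id AND c.sales > 7677

Result:
name   | sales
-------+------
Asimov | 8765 
Asimov | 26039
Borges | 26170
Borges | 43733
Atwood | NULL 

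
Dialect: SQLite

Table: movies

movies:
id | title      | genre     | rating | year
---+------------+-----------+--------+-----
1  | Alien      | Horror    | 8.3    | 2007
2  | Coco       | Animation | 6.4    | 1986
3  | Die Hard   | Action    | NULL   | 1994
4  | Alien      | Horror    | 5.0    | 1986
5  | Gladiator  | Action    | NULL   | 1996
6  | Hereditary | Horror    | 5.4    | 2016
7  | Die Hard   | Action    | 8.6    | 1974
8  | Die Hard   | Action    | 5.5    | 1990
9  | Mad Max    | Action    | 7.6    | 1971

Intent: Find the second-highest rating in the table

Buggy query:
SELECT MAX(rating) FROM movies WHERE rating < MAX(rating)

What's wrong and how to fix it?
Bug: MAX(rating) on the right of the comparison is an aggregate-in-WHERE error

Fix: Put the inner MAX in a scalar subquery

Corrected query:
SELECT MAX(rating) FROM movies WHERE rating < (SELECT MAX(rating) FROM movies)

Result:
MAX(rating)
-----------
8.3        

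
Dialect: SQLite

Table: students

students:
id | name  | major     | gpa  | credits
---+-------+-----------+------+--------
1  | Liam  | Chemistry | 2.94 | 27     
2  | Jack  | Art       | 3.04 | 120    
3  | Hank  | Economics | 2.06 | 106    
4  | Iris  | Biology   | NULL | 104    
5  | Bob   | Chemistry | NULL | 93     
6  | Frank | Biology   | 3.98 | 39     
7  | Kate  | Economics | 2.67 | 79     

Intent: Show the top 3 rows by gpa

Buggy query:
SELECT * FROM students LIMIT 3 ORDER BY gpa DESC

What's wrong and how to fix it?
Bug: ORDER BY cannot follow LIMIT; LIMIT is the final clause

Fix: Sort with ORDER BY, then apply LIMIT

Corrected query:
SELECT * FROM students ORDER BY gpa DESC LIMIT 3

Result:
id | name  | major     | gpa  | credits
---+-------+-----------+------+--------
6  | Frank | Biology   | 3.98 | 39     
2  | Jack  | Art       | 3.04 | 120    
1  | Liam  | Chemistry | 2.94 | 27     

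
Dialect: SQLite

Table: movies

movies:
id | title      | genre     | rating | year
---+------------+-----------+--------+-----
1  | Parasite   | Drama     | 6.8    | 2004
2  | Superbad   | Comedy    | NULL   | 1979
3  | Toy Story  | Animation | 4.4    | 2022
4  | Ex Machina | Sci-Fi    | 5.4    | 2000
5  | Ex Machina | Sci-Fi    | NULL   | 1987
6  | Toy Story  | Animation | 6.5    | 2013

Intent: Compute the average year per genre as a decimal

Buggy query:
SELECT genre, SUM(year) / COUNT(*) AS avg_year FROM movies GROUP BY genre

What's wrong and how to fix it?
Bug: Both operands are integers, so '/' performs integer division and truncates

Fix: Cast one side to REAL so the division keeps the fractional part

Corrected query:
SELECT genre, SUM(year) * 1.0 / COUNT(*) AS avg_year FROM movies GROUP BY genre

Result:
genre     | avg_year
----------+---------
Animation | 2017.5  
Comedy    | 1979    
Drama     | 2004    
Sci-Fi    | 1993.5  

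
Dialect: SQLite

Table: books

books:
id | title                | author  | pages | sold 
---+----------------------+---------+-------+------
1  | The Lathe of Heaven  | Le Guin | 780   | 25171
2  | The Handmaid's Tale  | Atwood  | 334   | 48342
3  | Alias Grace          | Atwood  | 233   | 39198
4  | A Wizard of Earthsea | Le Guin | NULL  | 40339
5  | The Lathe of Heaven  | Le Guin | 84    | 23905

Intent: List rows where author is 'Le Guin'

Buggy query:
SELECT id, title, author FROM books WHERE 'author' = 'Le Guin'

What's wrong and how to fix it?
Bug: 'author' in single quotes is a string literal, not the column; the comparison is literal-vs-literal and never true

Fix: Reference the column as author without single quotes

Corrected query:
SELECT id, title, author FROM books WHERE author = 'Le Guin'

Result:
id | title                | author 
---+----------------------+--------
1  | The Lathe of Heaven  | Le Guin
4  | A Wizard of Earthsea | Le Guin
5  | The Lathe of Heaven  | Le Guin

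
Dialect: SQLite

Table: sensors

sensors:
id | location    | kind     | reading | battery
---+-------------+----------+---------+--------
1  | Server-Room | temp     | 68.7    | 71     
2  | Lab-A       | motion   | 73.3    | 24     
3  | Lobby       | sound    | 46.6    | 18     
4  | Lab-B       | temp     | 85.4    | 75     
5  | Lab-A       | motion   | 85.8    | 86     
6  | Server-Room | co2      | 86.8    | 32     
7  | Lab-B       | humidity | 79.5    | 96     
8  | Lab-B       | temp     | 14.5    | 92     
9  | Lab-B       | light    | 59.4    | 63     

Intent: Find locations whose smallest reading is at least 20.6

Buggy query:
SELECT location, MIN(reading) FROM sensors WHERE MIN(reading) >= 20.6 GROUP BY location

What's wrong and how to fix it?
Bug: Aggregates like MIN are computed per group after WHERE runs

Fix: Replace WHERE with HAVING after the GROUP BY

Corrected query:
SELECT location, MIN(reading) FROM sensors GROUP BY location HAVING MIN(reading) >= 20.6

Result:
location    | MIN(reading)
------------+-------------
Lab-A       | 73.3        
Lobby       | 46.6        
Server-Room | 68.7        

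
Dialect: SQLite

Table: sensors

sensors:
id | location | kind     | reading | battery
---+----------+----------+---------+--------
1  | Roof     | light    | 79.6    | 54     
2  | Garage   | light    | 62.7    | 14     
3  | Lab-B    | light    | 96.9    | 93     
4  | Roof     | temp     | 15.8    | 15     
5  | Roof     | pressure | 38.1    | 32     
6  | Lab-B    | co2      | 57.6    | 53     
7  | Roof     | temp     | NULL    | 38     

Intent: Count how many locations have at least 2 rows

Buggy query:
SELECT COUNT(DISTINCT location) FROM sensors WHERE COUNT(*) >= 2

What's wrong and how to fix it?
Bug: WHERE filters individual rows, not groups, so a group-level COUNT is invalid there

Fix: Use a subquery that GROUPs and filters with HAVING, then count its rows

Corrected query:
SELECT COUNT(*) FROM (SELECT location FROM sensors GROUP BY location HAVING COUNT(*) >= 2)

Result:
COUNT(*)
--------
2       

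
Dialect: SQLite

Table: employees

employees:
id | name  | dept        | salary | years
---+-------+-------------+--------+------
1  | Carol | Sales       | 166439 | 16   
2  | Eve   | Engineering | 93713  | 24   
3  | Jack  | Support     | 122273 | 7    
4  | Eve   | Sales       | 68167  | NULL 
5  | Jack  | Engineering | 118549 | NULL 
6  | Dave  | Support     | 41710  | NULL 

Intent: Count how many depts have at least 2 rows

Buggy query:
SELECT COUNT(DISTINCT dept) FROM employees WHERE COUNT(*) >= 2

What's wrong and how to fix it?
Bug: WHERE filters individual rows, not groups, so a group-level COUNT is invalid there

Fix: Use a subquery that GROUPs and filters with HAVING, then count its rows

Corrected query:
SELECT COUNT(*) FROM (SELECT dept FROM employees GROUP BY dept HAVING COUNT(*) >= 2)

Result:
COUNT(*)
--------
3       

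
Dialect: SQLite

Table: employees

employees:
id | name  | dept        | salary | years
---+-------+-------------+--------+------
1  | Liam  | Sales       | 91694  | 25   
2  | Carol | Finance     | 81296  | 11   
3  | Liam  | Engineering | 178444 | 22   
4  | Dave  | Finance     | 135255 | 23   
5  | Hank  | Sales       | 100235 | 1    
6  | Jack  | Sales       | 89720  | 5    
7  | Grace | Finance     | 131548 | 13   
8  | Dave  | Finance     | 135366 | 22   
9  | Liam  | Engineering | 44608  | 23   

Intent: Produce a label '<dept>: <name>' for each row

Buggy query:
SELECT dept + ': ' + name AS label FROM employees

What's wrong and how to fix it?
Bug: '+' is numeric addition; on text columns SQLite converts them to 0 instead of concatenating

Fix: Replace + with || to concatenate text

Corrected query:
SELECT dept || ': ' || name AS label FROM employees

Result:
label            
-----------------
Sales: Liam      
Finance: Carol   
Engineering: Liam
Finance: Dave    
Sales: Hank      
Sales: Jack      
Finance: Grace   
Finance: Dave    
Engineering: Liam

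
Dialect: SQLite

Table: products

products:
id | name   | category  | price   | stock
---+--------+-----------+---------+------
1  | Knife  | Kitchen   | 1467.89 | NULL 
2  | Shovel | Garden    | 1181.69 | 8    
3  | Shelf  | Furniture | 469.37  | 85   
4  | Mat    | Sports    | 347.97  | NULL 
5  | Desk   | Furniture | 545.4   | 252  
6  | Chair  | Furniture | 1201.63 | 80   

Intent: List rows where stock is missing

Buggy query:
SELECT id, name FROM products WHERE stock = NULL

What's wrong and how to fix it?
Bug: Comparing to NULL with '=' never matches; NULL = NULL is unknown, not true

Fix: Use IS NULL to test for NULL

Corrected query:
SELECT id, name FROM products WHERE stock IS NULL

Result:
id | name 
---+------
1  | Knife
4  | Mat  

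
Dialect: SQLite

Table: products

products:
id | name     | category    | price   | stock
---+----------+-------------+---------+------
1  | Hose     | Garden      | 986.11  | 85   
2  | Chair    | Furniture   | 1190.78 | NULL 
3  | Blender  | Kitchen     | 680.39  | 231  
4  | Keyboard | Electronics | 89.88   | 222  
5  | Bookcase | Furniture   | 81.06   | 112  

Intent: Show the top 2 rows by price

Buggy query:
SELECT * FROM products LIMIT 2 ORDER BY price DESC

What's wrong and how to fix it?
Bug: LIMIT must come after ORDER BY

Fix: Sort with ORDER BY, then apply LIMIT

Corrected query:
SELECT * FROM products ORDER BY price DESC LIMIT 2

Result:
id | name  | category  | price   | stock
---+-------+-----------+---------+------
2  | Chair | Furniture | 1190.78 | NULL 
1  | Hose  | Garden    | 986.11  | 85   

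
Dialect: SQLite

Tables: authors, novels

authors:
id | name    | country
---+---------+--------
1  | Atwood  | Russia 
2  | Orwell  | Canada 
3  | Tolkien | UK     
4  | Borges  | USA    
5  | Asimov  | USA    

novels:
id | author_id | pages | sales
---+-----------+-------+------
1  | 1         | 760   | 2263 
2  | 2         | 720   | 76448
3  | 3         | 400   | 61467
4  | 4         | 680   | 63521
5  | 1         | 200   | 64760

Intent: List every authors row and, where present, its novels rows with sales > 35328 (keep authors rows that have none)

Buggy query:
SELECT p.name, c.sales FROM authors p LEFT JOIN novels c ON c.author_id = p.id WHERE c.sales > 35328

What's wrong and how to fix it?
Bug: A WHERE condition on the right-hand table after LEFT JOIN drops unmatched parents

Fix: Move the right-table condition into the ON clause so unmatched parents are kept

Corrected query:
SELECT p.name, c.sales FROM authors p LEFT JOIN novels c ON c.author_id = p.id AND c.sales > 35328

Result:
name    | sales
--------+------
Atwood  | 64760
Orwell  | 76448
Tolkien | 61467
Borges  | 63521
Asimov  | NULL 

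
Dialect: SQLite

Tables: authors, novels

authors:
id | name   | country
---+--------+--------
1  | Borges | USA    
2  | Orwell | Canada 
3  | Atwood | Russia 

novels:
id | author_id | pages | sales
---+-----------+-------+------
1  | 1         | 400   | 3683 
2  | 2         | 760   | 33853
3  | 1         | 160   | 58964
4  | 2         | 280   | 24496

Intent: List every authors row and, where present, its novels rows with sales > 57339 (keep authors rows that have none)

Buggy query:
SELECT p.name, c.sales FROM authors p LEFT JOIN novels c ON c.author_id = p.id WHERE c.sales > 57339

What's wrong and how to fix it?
Bug: Filtering c.sales in WHERE discards the NULL rows produced by LEFT JOIN, turning it into an inner join

Fix: Put 'c.sales > 57339' in the JOIN's ON clause instead of WHERE

Corrected query:
SELECT p.name, c.sales FROM authors p LEFT JOIN novels c ON c.author_id = p.id AND c.sales > 57339

Result:
name   | sales
-------+------
Borges | 58964
Orwell | NULL 
Atwood | NULL 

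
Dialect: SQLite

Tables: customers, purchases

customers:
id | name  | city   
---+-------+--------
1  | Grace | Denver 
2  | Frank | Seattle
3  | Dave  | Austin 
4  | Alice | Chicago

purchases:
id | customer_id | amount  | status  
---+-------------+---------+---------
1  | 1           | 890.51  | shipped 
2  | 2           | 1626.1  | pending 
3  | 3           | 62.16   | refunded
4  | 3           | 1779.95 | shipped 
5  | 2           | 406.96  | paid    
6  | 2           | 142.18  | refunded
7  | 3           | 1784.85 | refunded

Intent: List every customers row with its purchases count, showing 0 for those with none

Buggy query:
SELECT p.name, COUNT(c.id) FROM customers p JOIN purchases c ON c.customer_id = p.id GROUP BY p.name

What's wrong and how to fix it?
Bug: INNER JOIN drops customers rows that have no matching purchases rows

Fix: Use LEFT JOIN so parents without children still appear (COUNT(c.id) gives 0)

Corrected query:
SELECT p.name, COUNT(c.id) FROM customers p LEFT JOIN purchases c ON c.customer_id = p.id GROUP BY p.name

Result:
name  | COUNT(c.id)
------+------------
Alice | 0          
Dave  | 3          
Frank | 3          
Grace | 1          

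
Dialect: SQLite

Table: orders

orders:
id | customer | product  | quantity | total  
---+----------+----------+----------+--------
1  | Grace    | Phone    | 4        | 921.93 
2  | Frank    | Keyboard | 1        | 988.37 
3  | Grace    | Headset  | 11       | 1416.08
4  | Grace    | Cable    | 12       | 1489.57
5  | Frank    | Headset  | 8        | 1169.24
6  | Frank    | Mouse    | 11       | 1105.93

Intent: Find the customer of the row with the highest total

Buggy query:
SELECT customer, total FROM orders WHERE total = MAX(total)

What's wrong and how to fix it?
Bug: MAX(total) is an aggregate and cannot be used directly in WHERE

Fix: Use a subquery: WHERE total = (SELECT MAX(total) FROM orders)

Corrected query:
SELECT customer, total FROM orders WHERE total = (SELECT MAX(total) FROM orders)

Result:
customer | total  
---------+--------
Grace    | 1489.57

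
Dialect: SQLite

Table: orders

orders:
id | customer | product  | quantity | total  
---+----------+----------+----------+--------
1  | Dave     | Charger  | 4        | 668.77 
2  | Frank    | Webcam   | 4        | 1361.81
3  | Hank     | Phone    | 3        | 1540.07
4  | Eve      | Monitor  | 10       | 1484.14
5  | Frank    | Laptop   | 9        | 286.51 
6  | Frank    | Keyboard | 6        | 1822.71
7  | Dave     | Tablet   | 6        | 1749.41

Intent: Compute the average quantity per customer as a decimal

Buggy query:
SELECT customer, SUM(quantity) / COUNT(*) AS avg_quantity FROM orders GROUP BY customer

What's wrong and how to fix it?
Bug: Both operands are integers, so '/' performs integer division and truncates

Fix: Cast one side to REAL so the division keeps the fractional part

Corrected query:
SELECT customer, SUM(quantity) * 1.0 / COUNT(*) AS avg_quantity FROM orders GROUP BY customer

Result:
customer | avg_quantity
---------+-------------
Dave     | 5           
Eve      | 10          
Frank    | 6.333333    
Hank     | 3           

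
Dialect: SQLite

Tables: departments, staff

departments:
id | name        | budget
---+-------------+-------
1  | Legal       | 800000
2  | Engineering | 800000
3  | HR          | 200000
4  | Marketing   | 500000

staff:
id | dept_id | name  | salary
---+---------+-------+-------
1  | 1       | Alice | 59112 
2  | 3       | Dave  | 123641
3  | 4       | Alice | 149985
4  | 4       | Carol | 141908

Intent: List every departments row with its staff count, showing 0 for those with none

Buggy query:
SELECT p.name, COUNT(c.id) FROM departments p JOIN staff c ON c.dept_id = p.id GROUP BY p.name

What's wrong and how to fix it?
Bug: An inner join excludes parents with zero children

Fix: Switch to LEFT JOIN to retain unmatched parent rows

Corrected query:
SELECT p.name, COUNT(c.id) FROM departments p LEFT JOIN staff c ON c.dept_id = p.id GROUP BY p.name

Result:
name        | COUNT(c.id)
------------+------------
Engineering | 0          
HR          | 1          
Legal       | 1          
Marketing   | 2          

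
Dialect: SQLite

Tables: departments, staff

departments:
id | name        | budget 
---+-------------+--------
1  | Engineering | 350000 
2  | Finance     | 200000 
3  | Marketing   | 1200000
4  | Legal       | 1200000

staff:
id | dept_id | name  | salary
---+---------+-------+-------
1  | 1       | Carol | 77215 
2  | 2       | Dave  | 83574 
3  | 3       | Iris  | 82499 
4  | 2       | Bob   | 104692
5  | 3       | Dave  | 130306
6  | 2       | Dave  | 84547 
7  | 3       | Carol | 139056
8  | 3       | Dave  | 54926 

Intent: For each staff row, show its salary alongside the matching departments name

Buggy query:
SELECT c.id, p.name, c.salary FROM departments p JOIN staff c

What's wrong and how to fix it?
Bug: Missing join condition: each staff row is matched to all departments rows instead of just its own

Fix: Specify the join condition linking the foreign key to the parent id

Corrected query:
SELECT c.id, p.name, c.salary FROM departments p JOIN staff c ON c.dept_id = p.id

Result:
id | name        | salary
---+-------------+-------
1  | Engineering | 77215 
2  | Finance     | 83574 
3  | Marketing   | 82499 
4  | Finance     | 104692
5  | Marketing   | 130306
6  | Finance     | 84547 
7  | Marketing   | 139056
8  | Marketing   | 54926 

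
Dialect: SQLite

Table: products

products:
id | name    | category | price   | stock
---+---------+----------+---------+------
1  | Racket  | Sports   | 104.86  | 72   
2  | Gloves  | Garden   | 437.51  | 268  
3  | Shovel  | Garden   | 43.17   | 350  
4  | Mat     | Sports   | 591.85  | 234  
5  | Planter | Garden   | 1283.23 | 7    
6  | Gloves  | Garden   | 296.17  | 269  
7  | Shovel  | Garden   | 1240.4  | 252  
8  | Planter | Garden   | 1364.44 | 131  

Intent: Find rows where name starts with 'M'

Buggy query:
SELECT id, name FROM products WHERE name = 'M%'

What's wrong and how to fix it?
Bug: Wildcards only work with LIKE; '=' treats '%' as a literal character

Fix: Use LIKE for wildcard pattern matching

Corrected query:
SELECT id, name FROM products WHERE name LIKE 'M%'

Result:
id | name
---+-----
4  | Mat 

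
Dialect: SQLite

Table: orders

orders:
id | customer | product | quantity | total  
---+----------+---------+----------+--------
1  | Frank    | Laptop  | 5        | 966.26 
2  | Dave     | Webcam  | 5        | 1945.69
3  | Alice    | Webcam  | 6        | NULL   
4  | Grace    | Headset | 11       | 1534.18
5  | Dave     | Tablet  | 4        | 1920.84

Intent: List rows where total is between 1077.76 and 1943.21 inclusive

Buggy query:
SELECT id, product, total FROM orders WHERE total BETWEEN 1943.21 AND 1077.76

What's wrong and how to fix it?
Bug: The bounds are reversed; BETWEEN a AND b requires a <= b to match anything

Fix: Swap the bounds so the smaller value comes first

Corrected query:
SELECT id, product, total FROM orders WHERE total BETWEEN 1077.76 AND 1943.21

Result:
id | product | total  
---+---------+--------
4  | Headset | 1534.18
5  | Tablet  | 1920.84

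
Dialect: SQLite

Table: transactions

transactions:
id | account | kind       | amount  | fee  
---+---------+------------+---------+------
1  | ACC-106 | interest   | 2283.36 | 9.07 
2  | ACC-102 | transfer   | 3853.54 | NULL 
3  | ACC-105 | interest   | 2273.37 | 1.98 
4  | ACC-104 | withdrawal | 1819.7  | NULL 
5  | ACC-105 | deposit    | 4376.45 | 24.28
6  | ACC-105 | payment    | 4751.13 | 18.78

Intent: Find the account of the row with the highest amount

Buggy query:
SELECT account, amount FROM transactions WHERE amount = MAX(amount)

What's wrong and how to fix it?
Bug: MAX(amount) is an aggregate and cannot be used directly in WHERE

Fix: Use a subquery: WHERE amount = (SELECT MAX(amount) FROM transactions)

Corrected query:
SELECT account, amount FROM transactions WHERE amount = (SELECT MAX(amount) FROM transactions)

Result:
account | amount 
--------+--------
ACC-105 | 4751.13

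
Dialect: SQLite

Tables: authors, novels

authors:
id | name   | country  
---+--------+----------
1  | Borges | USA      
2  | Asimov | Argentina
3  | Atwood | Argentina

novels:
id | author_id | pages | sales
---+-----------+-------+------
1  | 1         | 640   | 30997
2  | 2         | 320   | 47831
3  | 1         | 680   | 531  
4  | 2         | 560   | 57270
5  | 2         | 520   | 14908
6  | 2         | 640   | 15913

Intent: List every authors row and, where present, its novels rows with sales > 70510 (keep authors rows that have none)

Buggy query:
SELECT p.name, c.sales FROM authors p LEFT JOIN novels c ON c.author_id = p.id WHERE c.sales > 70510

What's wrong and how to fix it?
Bug: Filtering c.sales in WHERE discards the NULL rows produced by LEFT JOIN, turning it into an inner join

Fix: Move the right-table condition into the ON clause so unmatched parents are kept

Corrected query:
SELECT p.name, c.sales FROM authors p LEFT JOIN novels c ON c.author_id = p.id AND c.sales > 70510

Result:
name   | sales
-------+------
Borges | NULL 
Asimov | NULL 
Atwood | NULL 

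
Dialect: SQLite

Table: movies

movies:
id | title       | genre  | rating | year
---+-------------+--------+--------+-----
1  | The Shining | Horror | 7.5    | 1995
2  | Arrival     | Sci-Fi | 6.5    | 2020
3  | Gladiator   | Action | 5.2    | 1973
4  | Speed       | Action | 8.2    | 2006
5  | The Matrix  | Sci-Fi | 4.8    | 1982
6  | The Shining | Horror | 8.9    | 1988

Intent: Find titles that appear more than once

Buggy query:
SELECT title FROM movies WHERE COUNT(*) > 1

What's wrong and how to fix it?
Bug: COUNT(*) is an aggregate and cannot be used in WHERE

Fix: Group first, then use HAVING for the count condition

Corrected query:
SELECT title FROM movies GROUP BY title HAVING COUNT(*) > 1

Result:
title      
-----------
The Shining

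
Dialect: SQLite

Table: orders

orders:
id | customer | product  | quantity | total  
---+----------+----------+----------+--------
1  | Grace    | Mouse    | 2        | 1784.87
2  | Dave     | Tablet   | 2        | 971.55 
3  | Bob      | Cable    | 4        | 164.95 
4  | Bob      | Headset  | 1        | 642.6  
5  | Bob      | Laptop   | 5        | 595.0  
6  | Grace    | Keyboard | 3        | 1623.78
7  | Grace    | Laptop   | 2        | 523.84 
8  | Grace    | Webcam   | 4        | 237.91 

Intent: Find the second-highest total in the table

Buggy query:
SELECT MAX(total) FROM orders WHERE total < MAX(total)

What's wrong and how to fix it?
Bug: MAX(total) on the right of the comparison is an aggregate-in-WHERE error

Fix: Compute the overall MAX in a subquery, then take MAX of rows below it

Corrected query:
SELECT MAX(total) FROM orders WHERE total < (SELECT MAX(total) FROM orders)

Result:
MAX(total)
----------
1623.78   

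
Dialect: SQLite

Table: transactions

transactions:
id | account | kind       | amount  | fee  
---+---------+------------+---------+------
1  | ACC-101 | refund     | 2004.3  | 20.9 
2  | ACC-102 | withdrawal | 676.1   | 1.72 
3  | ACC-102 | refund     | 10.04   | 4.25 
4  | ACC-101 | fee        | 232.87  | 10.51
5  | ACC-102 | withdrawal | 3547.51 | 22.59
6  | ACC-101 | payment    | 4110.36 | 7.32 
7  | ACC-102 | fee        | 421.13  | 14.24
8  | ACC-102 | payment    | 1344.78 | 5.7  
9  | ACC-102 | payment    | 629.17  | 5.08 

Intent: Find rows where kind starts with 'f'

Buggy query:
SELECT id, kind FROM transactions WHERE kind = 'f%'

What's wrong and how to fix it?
Bug: Wildcards only work with LIKE; '=' treats '%' as a literal character

Fix: Replace '=' with LIKE so 'f%' is treated as a pattern

Corrected query:
SELECT id, kind FROM transactions WHERE kind LIKE 'f%'

Result:
id | kind
---+-----
4  | fee 
7  | fee 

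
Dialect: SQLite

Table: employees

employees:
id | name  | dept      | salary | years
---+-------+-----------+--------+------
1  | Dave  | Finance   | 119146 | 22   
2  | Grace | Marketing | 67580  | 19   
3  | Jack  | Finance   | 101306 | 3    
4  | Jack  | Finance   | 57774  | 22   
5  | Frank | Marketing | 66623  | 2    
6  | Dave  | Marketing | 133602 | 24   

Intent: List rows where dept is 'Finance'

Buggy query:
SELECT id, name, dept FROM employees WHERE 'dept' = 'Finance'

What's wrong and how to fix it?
Bug: 'dept' in single quotes is a string literal, not the column; the comparison is literal-vs-literal and never true

Fix: Remove the quotes around the column name (or use double quotes for an identifier)

Corrected query:
SELECT id, name, dept FROM employees WHERE dept = 'Finance'

Result:
id | name | dept   
---+------+--------
1  | Dave | Finance
3  | Jack | Finance
4  | Jack | Finance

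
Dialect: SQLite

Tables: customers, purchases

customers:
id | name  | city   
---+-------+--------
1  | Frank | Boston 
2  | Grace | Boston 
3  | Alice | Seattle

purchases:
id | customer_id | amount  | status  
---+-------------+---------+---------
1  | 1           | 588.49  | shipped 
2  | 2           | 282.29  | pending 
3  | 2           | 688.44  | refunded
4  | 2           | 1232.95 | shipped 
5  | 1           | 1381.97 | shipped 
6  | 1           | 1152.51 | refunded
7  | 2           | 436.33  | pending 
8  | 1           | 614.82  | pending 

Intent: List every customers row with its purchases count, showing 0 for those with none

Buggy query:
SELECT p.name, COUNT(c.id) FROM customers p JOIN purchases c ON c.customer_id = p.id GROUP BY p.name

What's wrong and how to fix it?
Bug: INNER JOIN drops customers rows that have no matching purchases rows

Fix: Switch to LEFT JOIN to retain unmatched parent rows

Corrected query:
SELECT p.name, COUNT(c.id) FROM customers p LEFT JOIN purchases c ON c.customer_id = p.id GROUP BY p.name

Result:
name  | COUNT(c.id)
------+------------
Alice | 0          
Frank | 4          
Grace | 4          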